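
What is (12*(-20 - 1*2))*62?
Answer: -16368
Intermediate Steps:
(12*(-20 - 1*2))*62 = (12*(-20 - 2))*62 = (12*(-22))*62 = -264*62 = -16368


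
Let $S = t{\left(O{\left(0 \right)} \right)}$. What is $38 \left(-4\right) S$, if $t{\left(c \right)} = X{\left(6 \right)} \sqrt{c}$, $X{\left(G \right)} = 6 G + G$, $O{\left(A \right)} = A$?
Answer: $0$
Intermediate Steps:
$X{\left(G \right)} = 7 G$
$t{\left(c \right)} = 42 \sqrt{c}$ ($t{\left(c \right)} = 7 \cdot 6 \sqrt{c} = 42 \sqrt{c}$)
$S = 0$ ($S = 42 \sqrt{0} = 42 \cdot 0 = 0$)
$38 \left(-4\right) S = 38 \left(-4\right) 0 = \left(-152\right) 0 = 0$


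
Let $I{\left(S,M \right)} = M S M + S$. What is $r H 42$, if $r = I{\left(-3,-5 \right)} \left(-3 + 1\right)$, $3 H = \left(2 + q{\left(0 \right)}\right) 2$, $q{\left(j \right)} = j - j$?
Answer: $8736$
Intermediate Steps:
$q{\left(j \right)} = 0$
$I{\left(S,M \right)} = S + S M^{2}$ ($I{\left(S,M \right)} = S M^{2} + S = S + S M^{2}$)
$H = \frac{4}{3}$ ($H = \frac{\left(2 + 0\right) 2}{3} = \frac{2 \cdot 2}{3} = \frac{1}{3} \cdot 4 = \frac{4}{3} \approx 1.3333$)
$r = 156$ ($r = - 3 \left(1 + \left(-5\right)^{2}\right) \left(-3 + 1\right) = - 3 \left(1 + 25\right) \left(-2\right) = \left(-3\right) 26 \left(-2\right) = \left(-78\right) \left(-2\right) = 156$)
$r H 42 = 156 \cdot \frac{4}{3} \cdot 42 = 208 \cdot 42 = 8736$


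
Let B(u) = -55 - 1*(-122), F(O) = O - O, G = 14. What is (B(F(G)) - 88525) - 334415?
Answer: -422873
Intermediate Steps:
F(O) = 0
B(u) = 67 (B(u) = -55 + 122 = 67)
(B(F(G)) - 88525) - 334415 = (67 - 88525) - 334415 = -88458 - 334415 = -422873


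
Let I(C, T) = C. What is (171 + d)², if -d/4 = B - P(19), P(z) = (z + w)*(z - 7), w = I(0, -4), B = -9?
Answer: 1252161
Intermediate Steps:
w = 0
P(z) = z*(-7 + z) (P(z) = (z + 0)*(z - 7) = z*(-7 + z))
d = 948 (d = -4*(-9 - 19*(-7 + 19)) = -4*(-9 - 19*12) = -4*(-9 - 1*228) = -4*(-9 - 228) = -4*(-237) = 948)
(171 + d)² = (171 + 948)² = 1119² = 1252161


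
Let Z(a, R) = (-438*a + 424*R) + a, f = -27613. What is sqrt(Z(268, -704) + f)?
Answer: 5*I*sqrt(17729) ≈ 665.75*I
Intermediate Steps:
Z(a, R) = -437*a + 424*R
sqrt(Z(268, -704) + f) = sqrt((-437*268 + 424*(-704)) - 27613) = sqrt((-117116 - 298496) - 27613) = sqrt(-415612 - 27613) = sqrt(-443225) = 5*I*sqrt(17729)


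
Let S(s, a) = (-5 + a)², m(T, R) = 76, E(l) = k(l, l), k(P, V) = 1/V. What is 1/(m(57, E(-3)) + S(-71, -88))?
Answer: 1/8725 ≈ 0.00011461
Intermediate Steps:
E(l) = 1/l
1/(m(57, E(-3)) + S(-71, -88)) = 1/(76 + (-5 - 88)²) = 1/(76 + (-93)²) = 1/(76 + 8649) = 1/8725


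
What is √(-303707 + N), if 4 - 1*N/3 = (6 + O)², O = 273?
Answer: I*√537218 ≈ 732.95*I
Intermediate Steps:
N = -233511 (N = 12 - 3*(6 + 273)² = 12 - 3*279² = 12 - 3*77841 = 12 - 233523 = -233511)
√(-303707 + N) = √(-303707 - 233511) = √(-537218) = I*√537218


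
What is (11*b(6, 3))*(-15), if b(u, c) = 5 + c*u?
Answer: -3795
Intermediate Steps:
(11*b(6, 3))*(-15) = (11*(5 + 3*6))*(-15) = (11*(5 + 18))*(-15) = (11*23)*(-15) = 253*(-15) = -3795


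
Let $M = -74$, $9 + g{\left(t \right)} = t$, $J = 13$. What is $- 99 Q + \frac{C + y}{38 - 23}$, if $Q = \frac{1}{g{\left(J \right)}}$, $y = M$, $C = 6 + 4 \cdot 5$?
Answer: $- \frac{559}{20} \approx -27.95$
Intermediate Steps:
$g{\left(t \right)} = -9 + t$
$C = 26$ ($C = 6 + 20 = 26$)
$y = -74$
$Q = \frac{1}{4}$ ($Q = \frac{1}{-9 + 13} = \frac{1}{4} \approx 0.25$)
$- 99 Q + \frac{C + y}{38 - 23} = \left(-99\right) \frac{1}{4} + \frac{26 - 74}{38 - 23} = - \frac{99}{4} - \frac{48}{15} = - \frac{99}{4} - \frac{16}{5} = - \frac{559}{20}$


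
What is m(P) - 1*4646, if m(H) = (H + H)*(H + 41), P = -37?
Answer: -4942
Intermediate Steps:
m(H) = 2*H*(41 + H) (m(H) = (2*H)*(41 + H) = 2*H*(41 + H))
m(P) - 1*4646 = 2*(-37)*(41 - 37) - 1*4646 = 2*(-37)*4 - 4646 = -296 - 4646 = -4942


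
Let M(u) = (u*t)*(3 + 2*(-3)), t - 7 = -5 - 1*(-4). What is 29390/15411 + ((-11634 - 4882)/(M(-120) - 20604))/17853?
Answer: 73316782133/38443525461 ≈ 1.9071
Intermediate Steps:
t = 6 (t = 7 + (-5 - 1*(-4)) = 7 + (-5 + 4) = 7 - 1 = 6)
M(u) = -18*u (M(u) = (u*6)*(3 + 2*(-3)) = (6*u)*(3 - 6) = (6*u)*(-3) = -18*u)
29390/15411 + ((-11634 - 4882)/(M(-120) - 20604))/17853 = 29390/15411 + ((-11634 - 4882)/(-18*(-120) - 20604))/17853 = 29390*(1/15411) - 16516/(2160 - 20604)*(1/17853) = 29390/15411 - 16516/(-18444)*(1/17853) = 29390/15411 - 16516*(-1/18444)*(1/17853) = 29390/15411 + (4129/4611)*(1/17853) = 29390/15411 + 4129/82320183 = 73316782133/38443525461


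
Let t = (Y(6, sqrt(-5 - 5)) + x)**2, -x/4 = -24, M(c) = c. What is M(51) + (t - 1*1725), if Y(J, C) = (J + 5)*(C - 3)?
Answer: 1085 + 1386*I*sqrt(10) ≈ 1085.0 + 4382.9*I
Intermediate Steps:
Y(J, C) = (-3 + C)*(5 + J) (Y(J, C) = (5 + J)*(-3 + C) = (-3 + C)*(5 + J))
x = 96 (x = -4*(-24) = 96)
t = (63 + 11*I*sqrt(10))**2 (t = ((-15 - 3*6 + 5*sqrt(-5 - 5) + sqrt(-5 - 5)*6) + 96)**2 = ((-15 - 18 + 5*sqrt(-10) + sqrt(-10)*6) + 96)**2 = ((-15 - 18 + 5*(I*sqrt(10)) + (I*sqrt(10))*6) + 96)**2 = ((-15 - 18 + 5*I*sqrt(10) + 6*I*sqrt(10)) + 96)**2 = ((-33 + 11*I*sqrt(10)) + 96)**2 = (63 + 11*I*sqrt(10))**2 ≈ 2759.0 + 4382.9*I)
M(51) + (t - 1*1725) = 51 + ((2759 + 1386*I*sqrt(10)) - 1*1725) = 51 + ((2759 + 1386*I*sqrt(10)) - 1725) = 51 + (1034 + 1386*I*sqrt(10)) = 1085 + 1386*I*sqrt(10)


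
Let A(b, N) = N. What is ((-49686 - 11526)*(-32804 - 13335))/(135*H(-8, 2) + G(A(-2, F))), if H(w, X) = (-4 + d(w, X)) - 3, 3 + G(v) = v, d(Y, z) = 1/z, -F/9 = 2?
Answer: -1882840312/599 ≈ -3.1433e+6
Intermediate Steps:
F = -18 (F = -9*2 = -18)
G(v) = -3 + v
H(w, X) = -7 + 1/X (H(w, X) = (-4 + 1/X) - 3 = -7 + 1/X)
((-49686 - 11526)*(-32804 - 13335))/(135*H(-8, 2) + G(A(-2, F))) = ((-49686 - 11526)*(-32804 - 13335))/(135*(-7 + 1/2) + (-3 - 18)) = (-61212*(-46139))/(135*(-7 + ½) - 21) = 2824260468/(135*(-13/2) - 21) = 2824260468/(-1755/2 - 21) = 2824260468/(-1797/2) = 2824260468*(-2/1797) = -1882840312/599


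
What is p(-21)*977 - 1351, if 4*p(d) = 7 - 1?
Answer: 229/2 ≈ 114.50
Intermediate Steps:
p(d) = 3/2 (p(d) = (7 - 1)/4 = (¼)*6 = 3/2)
p(-21)*977 - 1351 = (3/2)*977 - 1351 = 2931/2 - 1351 = 229/2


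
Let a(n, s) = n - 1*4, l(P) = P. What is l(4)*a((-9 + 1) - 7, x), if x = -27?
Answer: -76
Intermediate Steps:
a(n, s) = -4 + n (a(n, s) = n - 4 = -4 + n)
l(4)*a((-9 + 1) - 7, x) = 4*(-4 + ((-9 + 1) - 7)) = 4*(-4 + (-8 - 7)) = 4*(-4 - 15) = 4*(-19) = -76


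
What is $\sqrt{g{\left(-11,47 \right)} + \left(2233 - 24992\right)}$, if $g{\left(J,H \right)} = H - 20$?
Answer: $2 i \sqrt{5683} \approx 150.77 i$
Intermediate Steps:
$g{\left(J,H \right)} = -20 + H$ ($g{\left(J,H \right)} = H - 20 = -20 + H$)
$\sqrt{g{\left(-11,47 \right)} + \left(2233 - 24992\right)} = \sqrt{\left(-20 + 47\right) + \left(2233 - 24992\right)} = \sqrt{27 + \left(2233 - 24992\right)} = \sqrt{27 - 22759} = \sqrt{-22732} = 2 i \sqrt{5683}$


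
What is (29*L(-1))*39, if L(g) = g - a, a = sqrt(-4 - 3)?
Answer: -1131 - 1131*I*sqrt(7) ≈ -1131.0 - 2992.3*I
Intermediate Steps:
a = I*sqrt(7) (a = sqrt(-7) = I*sqrt(7) ≈ 2.6458*I)
L(g) = g - I*sqrt(7)
(29*L(-1))*39 = (29*(-1 - I*sqrt(7)))*39 = (-29 - 29*I*sqrt(7))*39 = -1131 - 1131*I*sqrt(7)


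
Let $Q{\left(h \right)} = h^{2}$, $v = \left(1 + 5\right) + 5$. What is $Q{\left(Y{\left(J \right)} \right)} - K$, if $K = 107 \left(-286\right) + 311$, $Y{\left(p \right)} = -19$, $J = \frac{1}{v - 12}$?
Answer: $30652$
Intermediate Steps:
$v = 11$ ($v = 6 + 5 = 11$)
$J = -1$ ($J = \frac{1}{11 - 12} = \frac{1}{-1} = -1$)
$K = -30291$ ($K = -30602 + 311 = -30291$)
$Q{\left(Y{\left(J \right)} \right)} - K = \left(-19\right)^{2} - -30291 = 361 + 30291 = 30652$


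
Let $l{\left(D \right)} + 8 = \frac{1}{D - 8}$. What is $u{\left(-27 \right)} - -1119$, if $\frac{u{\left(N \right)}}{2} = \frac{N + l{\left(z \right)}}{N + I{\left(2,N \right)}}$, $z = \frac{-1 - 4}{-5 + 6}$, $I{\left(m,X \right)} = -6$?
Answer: $\frac{160321}{143} \approx 1121.1$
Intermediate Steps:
$z = -5$ ($z = - \frac{5}{1} = \left(-5\right) 1 = -5$)
$l{\left(D \right)} = -8 + \frac{1}{-8 + D}$ ($l{\left(D \right)} = -8 + \frac{1}{D - 8} = -8 + \frac{1}{-8 + D}$)
$u{\left(N \right)} = \frac{2 \left(- \frac{105}{13} + N\right)}{-6 + N}$ ($u{\left(N \right)} = 2 \frac{N + \frac{65 - -40}{-8 - 5}}{N - 6} = 2 \frac{N + \frac{65 + 40}{-13}}{-6 + N} = 2 \frac{N - \frac{105}{13}}{-6 + N} = 2 \frac{- \frac{105}{13} + N}{-6 + N} = \frac{2 \left(- \frac{105}{13} + N\right)}{-6 + N}$)
$u{\left(-27 \right)} - -1119 = \frac{2 \left(-105 + 13 \left(-27\right)\right)}{13 \left(-6 - 27\right)} - -1119 = \frac{2 \left(-105 - 351\right)}{13 \left(-33\right)} + 1119 = \frac{2}{13} \left(- \frac{1}{33}\right) \left(-456\right) + 1119 = \frac{304}{143} + 1119 = \frac{160321}{143}$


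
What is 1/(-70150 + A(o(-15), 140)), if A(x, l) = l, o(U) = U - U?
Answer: -1/70010 ≈ -1.4284e-5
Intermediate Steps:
o(U) = 0
1/(-70150 + A(o(-15), 140)) = 1/(-70150 + 140) = 1/(-70010) = -1/70010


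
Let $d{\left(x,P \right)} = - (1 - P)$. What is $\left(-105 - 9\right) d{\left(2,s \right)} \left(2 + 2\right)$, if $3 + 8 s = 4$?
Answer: $399$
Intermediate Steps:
$s = \frac{1}{8}$ ($s = - \frac{3}{8} + \frac{1}{8} \cdot 4 = - \frac{3}{8} + \frac{1}{2} = \frac{1}{8} \approx 0.125$)
$d{\left(x,P \right)} = -1 + P$
$\left(-105 - 9\right) d{\left(2,s \right)} \left(2 + 2\right) = \left(-105 - 9\right) \left(-1 + \frac{1}{8}\right) \left(2 + 2\right) = - 114 \left(\left(- \frac{7}{8}\right) 4\right) = \left(-114\right) \left(- \frac{7}{2}\right) = 399$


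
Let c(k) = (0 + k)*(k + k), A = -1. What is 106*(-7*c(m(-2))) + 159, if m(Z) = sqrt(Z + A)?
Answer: 4611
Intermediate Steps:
m(Z) = sqrt(-1 + Z) (m(Z) = sqrt(Z - 1) = sqrt(-1 + Z))
c(k) = 2*k**2 (c(k) = k*(2*k) = 2*k**2)
106*(-7*c(m(-2))) + 159 = 106*(-14*(sqrt(-1 - 2))**2) + 159 = 106*(-14*(sqrt(-3))**2) + 159 = 106*(-14*(I*sqrt(3))**2) + 159 = 106*(-14*(-3)) + 159 = 106*(-7*(-6)) + 159 = 106*42 + 159 = 4452 + 159 = 4611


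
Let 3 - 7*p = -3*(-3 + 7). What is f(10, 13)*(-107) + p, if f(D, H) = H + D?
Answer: -17212/7 ≈ -2458.9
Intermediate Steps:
f(D, H) = D + H
p = 15/7 (p = 3/7 - (-3)*(-3 + 7)/7 = 3/7 - (-3)*4/7 = 3/7 - 1/7*(-12) = 3/7 + 12/7 = 15/7 ≈ 2.1429)
f(10, 13)*(-107) + p = (10 + 13)*(-107) + 15/7 = 23*(-107) + 15/7 = -2461 + 15/7 = -17212/7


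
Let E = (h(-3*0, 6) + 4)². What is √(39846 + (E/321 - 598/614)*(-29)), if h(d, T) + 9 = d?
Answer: √387217236368166/98547 ≈ 199.68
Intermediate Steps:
h(d, T) = -9 + d
E = 25 (E = ((-9 - 3*0) + 4)² = ((-9 + 0) + 4)² = (-9 + 4)² = (-5)² = 25)
√(39846 + (E/321 - 598/614)*(-29)) = √(39846 + (25/321 - 598/614)*(-29)) = √(39846 + (25*(1/321) - 598*1/614)*(-29)) = √(39846 + (25/321 - 299/307)*(-29)) = √(39846 - 88304/98547*(-29)) = √(39846 + 2560816/98547) = √(3929264578/98547) = √387217236368166/98547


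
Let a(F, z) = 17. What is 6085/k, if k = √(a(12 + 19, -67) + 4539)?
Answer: 6085*√1139/2278 ≈ 90.151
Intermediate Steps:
k = 2*√1139 (k = √(17 + 4539) = √4556 = 2*√1139 ≈ 67.498)
6085/k = 6085/((2*√1139)) = 6085*(√1139/2278) = 6085*√1139/2278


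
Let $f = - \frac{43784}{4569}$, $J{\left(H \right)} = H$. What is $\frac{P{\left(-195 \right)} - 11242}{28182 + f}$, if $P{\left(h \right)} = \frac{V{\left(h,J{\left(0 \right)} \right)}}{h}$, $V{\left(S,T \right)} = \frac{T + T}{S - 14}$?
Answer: $- \frac{25682349}{64359887} \approx -0.39904$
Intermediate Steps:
$V{\left(S,T \right)} = \frac{2 T}{-14 + S}$
$P{\left(h \right)} = 0$ ($P{\left(h \right)} = \frac{2 \cdot 0 \frac{1}{-14 + h}}{h} = \frac{0}{h} = 0$)
$f = - \frac{43784}{4569}$ ($f = \left(-43784\right) \frac{1}{4569} = - \frac{43784}{4569} \approx -9.5828$)
$\frac{P{\left(-195 \right)} - 11242}{28182 + f} = \frac{0 - 11242}{28182 - \frac{43784}{4569}} = - \frac{11242}{\frac{128719774}{4569}} = \left(-11242\right) \frac{4569}{128719774} = - \frac{25682349}{64359887}$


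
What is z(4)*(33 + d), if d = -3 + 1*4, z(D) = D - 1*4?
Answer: 0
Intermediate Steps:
z(D) = -4 + D (z(D) = D - 4 = -4 + D)
d = 1 (d = -3 + 4 = 1)
z(4)*(33 + d) = (-4 + 4)*(33 + 1) = 0*34 = 0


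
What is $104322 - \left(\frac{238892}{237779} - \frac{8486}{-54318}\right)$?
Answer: $\frac{673687273015117}{6457839861} \approx 1.0432 \cdot 10^{5}$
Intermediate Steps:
$104322 - \left(\frac{238892}{237779} - \frac{8486}{-54318}\right) = 104322 - \left(238892 \cdot \frac{1}{237779} - - \frac{4243}{27159}\right) = 104322 - \left(\frac{238892}{237779} + \frac{4243}{27159}\right) = 104322 - \frac{7496964125}{6457839861} = \frac{673687273015117}{6457839861}$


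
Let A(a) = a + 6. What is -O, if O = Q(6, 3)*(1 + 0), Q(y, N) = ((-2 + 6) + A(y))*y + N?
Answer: -99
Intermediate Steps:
A(a) = 6 + a
Q(y, N) = N + y*(10 + y) (Q(y, N) = ((-2 + 6) + (6 + y))*y + N = (4 + (6 + y))*y + N = (10 + y)*y + N = y*(10 + y) + N = N + y*(10 + y))
O = 99 (O = (3 + 6² + 10*6)*(1 + 0) = (3 + 36 + 60)*1 = 99*1 = 99)
-O = -1*99 = -99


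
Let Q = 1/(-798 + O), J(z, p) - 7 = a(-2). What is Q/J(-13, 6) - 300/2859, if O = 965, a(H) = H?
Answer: -82547/795755 ≈ -0.10373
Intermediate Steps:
J(z, p) = 5 (J(z, p) = 7 - 2 = 5)
Q = 1/167 (Q = 1/(-798 + 965) = 1/167 ≈ 0.0059880)
Q/J(-13, 6) - 300/2859 = (1/167)/5 - 300/2859 = (1/167)*(1/5) - 300*1/2859 = 1/835 - 100/953 = -82547/795755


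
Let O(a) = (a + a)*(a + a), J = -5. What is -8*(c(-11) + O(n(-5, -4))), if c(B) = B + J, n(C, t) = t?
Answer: -384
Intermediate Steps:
O(a) = 4*a**2 (O(a) = (2*a)*(2*a) = 4*a**2)
c(B) = -5 + B (c(B) = B - 5 = -5 + B)
-8*(c(-11) + O(n(-5, -4))) = -8*((-5 - 11) + 4*(-4)**2) = -8*(-16 + 4*16) = -8*(-16 + 64) = -8*48 = -384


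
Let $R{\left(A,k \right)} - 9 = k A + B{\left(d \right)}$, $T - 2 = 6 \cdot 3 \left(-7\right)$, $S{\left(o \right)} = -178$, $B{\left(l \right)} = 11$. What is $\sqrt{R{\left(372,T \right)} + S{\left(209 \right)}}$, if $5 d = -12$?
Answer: $i \sqrt{46286} \approx 215.14 i$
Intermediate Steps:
$d = - \frac{12}{5}$ ($d = \frac{1}{5} \left(-12\right) = - \frac{12}{5} \approx -2.4$)
$T = -124$ ($T = 2 + 6 \cdot 3 \left(-7\right) = 2 + 18 \left(-7\right) = 2 - 126 = -124$)
$R{\left(A,k \right)} = 20 + A k$ ($R{\left(A,k \right)} = 9 + \left(k A + 11\right) = 9 + \left(A k + 11\right) = 9 + \left(11 + A k\right) = 20 + A k$)
$\sqrt{R{\left(372,T \right)} + S{\left(209 \right)}} = \sqrt{\left(20 + 372 \left(-124\right)\right) - 178} = \sqrt{\left(20 - 46128\right) - 178} = \sqrt{-46108 - 178} = \sqrt{-46286} = i \sqrt{46286}$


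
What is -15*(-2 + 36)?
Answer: -510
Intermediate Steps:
-15*(-2 + 36) = -15*34 = -510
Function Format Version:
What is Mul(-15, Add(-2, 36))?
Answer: -510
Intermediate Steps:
Mul(-15, Add(-2, 36)) = Mul(-15, 34) = -510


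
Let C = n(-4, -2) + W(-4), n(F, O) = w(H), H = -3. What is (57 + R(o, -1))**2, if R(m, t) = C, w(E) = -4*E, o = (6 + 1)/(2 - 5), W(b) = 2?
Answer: 5041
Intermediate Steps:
o = -7/3 (o = 7/(-3) = 7*(-1/3) = -7/3 ≈ -2.3333)
n(F, O) = 12 (n(F, O) = -4*(-3) = 12)
C = 14 (C = 12 + 2 = 14)
R(m, t) = 14
(57 + R(o, -1))**2 = (57 + 14)**2 = 71**2 = 5041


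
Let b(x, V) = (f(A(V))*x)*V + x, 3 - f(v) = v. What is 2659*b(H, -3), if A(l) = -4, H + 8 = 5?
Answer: 159540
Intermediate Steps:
H = -3 (H = -8 + 5 = -3)
f(v) = 3 - v
b(x, V) = x + 7*V*x (b(x, V) = ((3 - 1*(-4))*x)*V + x = ((3 + 4)*x)*V + x = (7*x)*V + x = 7*V*x + x = x + 7*V*x)
2659*b(H, -3) = 2659*(-3*(1 + 7*(-3))) = 2659*(-3*(1 - 21)) = 2659*(-3*(-20)) = 2659*60 = 159540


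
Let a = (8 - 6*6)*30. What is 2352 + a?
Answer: 1512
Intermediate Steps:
a = -840 (a = (8 - 36)*30 = -28*30 = -840)
2352 + a = 2352 - 840 = 1512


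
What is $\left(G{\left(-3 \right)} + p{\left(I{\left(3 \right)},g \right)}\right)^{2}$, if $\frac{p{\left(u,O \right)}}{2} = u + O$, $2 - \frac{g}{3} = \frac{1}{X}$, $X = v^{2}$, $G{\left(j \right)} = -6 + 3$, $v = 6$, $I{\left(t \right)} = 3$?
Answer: $\frac{7921}{36} \approx 220.03$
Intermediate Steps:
$G{\left(j \right)} = -3$
$X = 36$ ($X = 6^{2} = 36$)
$g = \frac{71}{12}$ ($g = 6 - \frac{3}{36} = 6 - \frac{1}{12} = \frac{71}{12} \approx 5.9167$)
$p{\left(u,O \right)} = 2 O + 2 u$ ($p{\left(u,O \right)} = 2 \left(u + O\right) = 2 \left(O + u\right) = 2 O + 2 u$)
$\left(G{\left(-3 \right)} + p{\left(I{\left(3 \right)},g \right)}\right)^{2} = \left(-3 + \left(2 \cdot \frac{71}{12} + 2 \cdot 3\right)\right)^{2} = \left(-3 + \left(\frac{71}{6} + 6\right)\right)^{2} = \left(-3 + \frac{107}{6}\right)^{2} = \left(\frac{89}{6}\right)^{2} = \frac{7921}{36}$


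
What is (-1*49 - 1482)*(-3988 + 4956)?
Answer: -1482008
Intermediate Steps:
(-1*49 - 1482)*(-3988 + 4956) = (-49 - 1482)*968 = -1531*968 = -1482008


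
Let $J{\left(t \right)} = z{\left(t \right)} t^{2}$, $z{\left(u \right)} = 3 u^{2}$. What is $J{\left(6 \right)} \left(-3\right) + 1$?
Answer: $-11663$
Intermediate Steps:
$J{\left(t \right)} = 3 t^{4}$ ($J{\left(t \right)} = 3 t^{2} t^{2} = 3 t^{4}$)
$J{\left(6 \right)} \left(-3\right) + 1 = 3 \cdot 6^{4} \left(-3\right) + 1 = 3 \cdot 1296 \left(-3\right) + 1 = 3888 \left(-3\right) + 1 = -11664 + 1 = -11663$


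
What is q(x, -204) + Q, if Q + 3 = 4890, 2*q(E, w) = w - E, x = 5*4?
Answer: 4775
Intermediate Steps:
x = 20
q(E, w) = w/2 - E/2 (q(E, w) = (w - E)/2 = w/2 - E/2)
Q = 4887 (Q = -3 + 4890 = 4887)
q(x, -204) + Q = ((½)*(-204) - ½*20) + 4887 = (-102 - 10) + 4887 = -112 + 4887 = 4775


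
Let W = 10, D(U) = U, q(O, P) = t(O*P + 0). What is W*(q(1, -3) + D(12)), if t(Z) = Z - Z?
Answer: 120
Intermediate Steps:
t(Z) = 0
q(O, P) = 0
W*(q(1, -3) + D(12)) = 10*(0 + 12) = 10*12 = 120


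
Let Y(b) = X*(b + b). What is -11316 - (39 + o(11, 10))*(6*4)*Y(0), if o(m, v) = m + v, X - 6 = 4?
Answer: -11316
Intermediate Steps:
X = 10 (X = 6 + 4 = 10)
Y(b) = 20*b (Y(b) = 10*(b + b) = 10*(2*b) = 20*b)
-11316 - (39 + o(11, 10))*(6*4)*Y(0) = -11316 - (39 + (11 + 10))*(6*4)*(20*0) = -11316 - (39 + 21)*24*0 = -11316 - 60*0 = -11316 - 1*0 = -11316 + 0 = -11316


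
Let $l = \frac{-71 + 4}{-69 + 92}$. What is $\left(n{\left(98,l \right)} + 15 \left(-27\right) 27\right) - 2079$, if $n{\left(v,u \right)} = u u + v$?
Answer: $- \frac{6828075}{529} \approx -12908.0$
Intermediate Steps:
$l = - \frac{67}{23} \approx -2.913$
$n{\left(v,u \right)} = v + u^{2}$ ($n{\left(v,u \right)} = u^{2} + v = v + u^{2}$)
$\left(n{\left(98,l \right)} + 15 \left(-27\right) 27\right) - 2079 = \left(\left(98 + \left(- \frac{67}{23}\right)^{2}\right) + 15 \left(-27\right) 27\right) - 2079 = \left(\left(98 + \frac{4489}{529}\right) - 10935\right) - 2079 = \left(\frac{56331}{529} - 10935\right) - 2079 = - \frac{5728284}{529} - 2079 = - \frac{6828075}{529}$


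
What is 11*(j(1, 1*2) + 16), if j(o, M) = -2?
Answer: 154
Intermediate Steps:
11*(j(1, 1*2) + 16) = 11*(-2 + 16) = 11*14 = 154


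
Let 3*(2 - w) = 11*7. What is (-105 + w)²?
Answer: 148996/9 ≈ 16555.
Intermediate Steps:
w = -71/3 (w = 2 - 11*7/3 = 2 - ⅓*77 = 2 - 77/3 = -71/3 ≈ -23.667)
(-105 + w)² = (-105 - 71/3)² = (-386/3)² = 148996/9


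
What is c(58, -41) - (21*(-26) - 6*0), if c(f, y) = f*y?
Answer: -1832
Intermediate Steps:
c(58, -41) - (21*(-26) - 6*0) = 58*(-41) - (21*(-26) - 6*0) = -2378 - (-546 + 0) = -2378 - 1*(-546) = -2378 + 546 = -1832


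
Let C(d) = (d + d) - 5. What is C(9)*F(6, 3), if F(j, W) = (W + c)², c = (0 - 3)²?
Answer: 1872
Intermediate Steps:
c = 9 (c = (-3)² = 9)
C(d) = -5 + 2*d (C(d) = 2*d - 5 = -5 + 2*d)
F(j, W) = (9 + W)² (F(j, W) = (W + 9)² = (9 + W)²)
C(9)*F(6, 3) = (-5 + 2*9)*(9 + 3)² = (-5 + 18)*12² = 13*144 = 1872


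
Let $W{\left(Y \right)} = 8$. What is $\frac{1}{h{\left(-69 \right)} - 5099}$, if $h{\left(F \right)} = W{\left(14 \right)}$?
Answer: $- \frac{1}{5091} \approx -0.00019643$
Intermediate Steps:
$h{\left(F \right)} = 8$
$\frac{1}{h{\left(-69 \right)} - 5099} = \frac{1}{8 - 5099} = \frac{1}{-5091} = - \frac{1}{5091}$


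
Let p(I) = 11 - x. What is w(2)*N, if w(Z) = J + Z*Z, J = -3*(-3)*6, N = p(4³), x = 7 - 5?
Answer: 522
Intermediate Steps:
x = 2
p(I) = 9 (p(I) = 11 - 1*2 = 11 - 2 = 9)
N = 9
J = 54 (J = 9*6 = 54)
w(Z) = 54 + Z² (w(Z) = 54 + Z*Z = 54 + Z²)
w(2)*N = (54 + 2²)*9 = (54 + 4)*9 = 58*9 = 522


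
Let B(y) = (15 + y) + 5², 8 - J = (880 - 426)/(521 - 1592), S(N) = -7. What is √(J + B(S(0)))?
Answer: √5279435/357 ≈ 6.4361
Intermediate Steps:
J = 9022/1071 (J = 8 - (880 - 426)/(521 - 1592) = 8 - 454/(-1071) = 8 - 454*(-1)/1071 = 8 - 1*(-454/1071) = 8 + 454/1071 = 9022/1071 ≈ 8.4239)
B(y) = 40 + y (B(y) = (15 + y) + 25 = 40 + y)
√(J + B(S(0))) = √(9022/1071 + (40 - 7)) = √(9022/1071 + 33) = √(44365/1071) = √5279435/357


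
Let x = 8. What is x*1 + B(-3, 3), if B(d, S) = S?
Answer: 11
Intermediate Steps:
x*1 + B(-3, 3) = 8*1 + 3 = 8 + 3 = 11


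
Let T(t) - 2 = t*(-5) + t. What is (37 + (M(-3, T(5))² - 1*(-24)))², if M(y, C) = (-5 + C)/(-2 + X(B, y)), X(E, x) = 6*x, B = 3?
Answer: 621455041/160000 ≈ 3884.1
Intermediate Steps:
T(t) = 2 - 4*t (T(t) = 2 + (t*(-5) + t) = 2 + (-5*t + t) = 2 - 4*t)
M(y, C) = (-5 + C)/(-2 + 6*y)
(37 + (M(-3, T(5))² - 1*(-24)))² = (37 + (((-5 + (2 - 4*5))/(2*(-1 + 3*(-3))))² - 1*(-24)))² = (37 + (((-5 + (2 - 20))/(2*(-1 - 9)))² + 24))² = (37 + (((½)*(-5 - 18)/(-10))² + 24))² = (37 + (((½)*(-⅒)*(-23))² + 24))² = (37 + ((23/20)² + 24))² = (37 + (529/400 + 24))² = (37 + 10129/400)² = (24929/400)² = 621455041/160000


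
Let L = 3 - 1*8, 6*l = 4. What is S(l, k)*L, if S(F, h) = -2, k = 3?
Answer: 10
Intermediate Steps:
l = ⅔ (l = (⅙)*4 = ⅔ ≈ 0.66667)
L = -5 (L = 3 - 8 = -5)
S(l, k)*L = -2*(-5) = 10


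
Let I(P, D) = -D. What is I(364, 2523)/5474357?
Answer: -2523/5474357 ≈ -0.00046088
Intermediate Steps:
I(364, 2523)/5474357 = -1*2523/5474357 = -2523*1/5474357 = -2523/5474357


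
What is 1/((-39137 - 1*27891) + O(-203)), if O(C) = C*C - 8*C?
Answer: -1/24195 ≈ -4.1331e-5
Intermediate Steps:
O(C) = C² - 8*C
1/((-39137 - 1*27891) + O(-203)) = 1/((-39137 - 1*27891) - 203*(-8 - 203)) = 1/((-39137 - 27891) - 203*(-211)) = 1/(-67028 + 42833) = 1/(-24195) = -1/24195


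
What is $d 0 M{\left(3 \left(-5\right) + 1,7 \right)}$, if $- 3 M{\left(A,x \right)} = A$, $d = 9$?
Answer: $0$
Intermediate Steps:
$M{\left(A,x \right)} = - \frac{A}{3}$
$d 0 M{\left(3 \left(-5\right) + 1,7 \right)} = 9 \cdot 0 \left(- \frac{3 \left(-5\right) + 1}{3}\right) = 0 \left(- \frac{-15 + 1}{3}\right) = 0 \left(\left(- \frac{1}{3}\right) \left(-14\right)\right) = 0 \cdot \frac{14}{3} = 0$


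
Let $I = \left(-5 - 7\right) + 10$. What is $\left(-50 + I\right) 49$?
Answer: $-2548$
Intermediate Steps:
$I = -2$ ($I = -12 + 10 = -2$)
$\left(-50 + I\right) 49 = \left(-50 - 2\right) 49 = \left(-52\right) 49 = -2548$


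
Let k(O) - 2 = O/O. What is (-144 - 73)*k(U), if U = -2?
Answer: -651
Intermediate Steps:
k(O) = 3 (k(O) = 2 + O/O = 2 + 1 = 3)
(-144 - 73)*k(U) = (-144 - 73)*3 = -217*3 = -651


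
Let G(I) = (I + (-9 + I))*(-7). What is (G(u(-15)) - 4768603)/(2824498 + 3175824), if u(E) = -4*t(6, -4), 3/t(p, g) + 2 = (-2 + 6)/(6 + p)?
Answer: -11921602/15000805 ≈ -0.79473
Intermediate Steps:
t(p, g) = 3/(-2 + 4/(6 + p)) (t(p, g) = 3/(-2 + (-2 + 6)/(6 + p)) = 3/(-2 + 4/(6 + p)))
u(E) = 36/5 (u(E) = -6*(-6 - 1*6)/(4 + 6) = -6*(-6 - 6)/10 = -6*(-12)/10 = -4*(-9/5) = 36/5)
G(I) = 63 - 14*I (G(I) = (-9 + 2*I)*(-7) = 63 - 14*I)
(G(u(-15)) - 4768603)/(2824498 + 3175824) = ((63 - 14*36/5) - 4768603)/(2824498 + 3175824) = ((63 - 504/5) - 4768603)/6000322 = (-189/5 - 4768603)*(1/6000322) = -23843204/5*1/6000322 = -11921602/15000805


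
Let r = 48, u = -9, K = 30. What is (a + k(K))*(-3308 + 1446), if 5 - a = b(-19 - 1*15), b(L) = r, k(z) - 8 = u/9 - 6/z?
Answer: 337022/5 ≈ 67404.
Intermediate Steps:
k(z) = 7 - 6/z (k(z) = 8 + (-9/9 - 6/z) = 8 + (-9*⅑ - 6/z) = 8 + (-1 - 6/z) = 7 - 6/z)
b(L) = 48
a = -43 (a = 5 - 1*48 = 5 - 48 = -43)
(a + k(K))*(-3308 + 1446) = (-43 + (7 - 6/30))*(-3308 + 1446) = (-43 + (7 - 6*1/30))*(-1862) = (-43 + (7 - ⅕))*(-1862) = (-43 + 34/5)*(-1862) = -181/5*(-1862) = 337022/5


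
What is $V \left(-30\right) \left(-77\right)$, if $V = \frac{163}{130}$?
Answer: $\frac{37653}{13} \approx 2896.4$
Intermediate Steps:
$V = \frac{163}{130}$ ($V = 163 \cdot \frac{1}{130} = \frac{163}{130} \approx 1.2538$)
$V \left(-30\right) \left(-77\right) = \frac{163}{130} \left(-30\right) \left(-77\right) = \left(- \frac{489}{13}\right) \left(-77\right) = \frac{37653}{13}$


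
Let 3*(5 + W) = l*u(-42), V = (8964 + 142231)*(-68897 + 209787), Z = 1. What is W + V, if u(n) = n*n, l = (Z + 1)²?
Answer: 21301865897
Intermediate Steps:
l = 4 (l = (1 + 1)² = 2² = 4)
u(n) = n²
V = 21301863550 (V = 151195*140890 = 21301863550)
W = 2347 (W = -5 + (4*(-42)²)/3 = -5 + (4*1764)/3 = -5 + (⅓)*7056 = -5 + 2352 = 2347)
W + V = 2347 + 21301863550 = 21301865897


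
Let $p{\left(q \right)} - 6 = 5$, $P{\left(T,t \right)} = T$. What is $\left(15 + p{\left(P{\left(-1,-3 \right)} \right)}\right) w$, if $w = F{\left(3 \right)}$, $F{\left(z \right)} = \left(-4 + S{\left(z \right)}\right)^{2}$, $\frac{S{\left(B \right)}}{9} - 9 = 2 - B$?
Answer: $120224$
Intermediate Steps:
$S{\left(B \right)} = 99 - 9 B$ ($S{\left(B \right)} = 81 + 9 \left(2 - B\right) = 81 - \left(-18 + 9 B\right) = 99 - 9 B$)
$p{\left(q \right)} = 11$ ($p{\left(q \right)} = 6 + 5 = 11$)
$F{\left(z \right)} = \left(95 - 9 z\right)^{2}$ ($F{\left(z \right)} = \left(-4 - \left(-99 + 9 z\right)\right)^{2} = \left(95 - 9 z\right)^{2}$)
$w = 4624$ ($w = \left(-95 + 9 \cdot 3\right)^{2} = \left(-95 + 27\right)^{2} = \left(-68\right)^{2} = 4624$)
$\left(15 + p{\left(P{\left(-1,-3 \right)} \right)}\right) w = \left(15 + 11\right) 4624 = 26 \cdot 4624 = 120224$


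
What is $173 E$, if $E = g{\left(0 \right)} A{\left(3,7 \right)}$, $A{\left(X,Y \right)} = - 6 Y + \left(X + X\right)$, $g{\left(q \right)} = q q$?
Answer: $0$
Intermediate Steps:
$g{\left(q \right)} = q^{2}$
$A{\left(X,Y \right)} = - 6 Y + 2 X$
$E = 0$ ($E = 0^{2} \left(\left(-6\right) 7 + 2 \cdot 3\right) = 0 \left(-42 + 6\right) = 0 \left(-36\right) = 0$)
$173 E = 173 \cdot 0 = 0$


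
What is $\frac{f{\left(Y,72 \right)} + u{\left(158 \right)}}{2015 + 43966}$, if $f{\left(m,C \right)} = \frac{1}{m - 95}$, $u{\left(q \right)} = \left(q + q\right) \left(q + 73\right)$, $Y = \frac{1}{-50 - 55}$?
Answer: $\frac{80911999}{50967384} \approx 1.5875$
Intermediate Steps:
$Y = - \frac{1}{105}$ ($Y = \frac{1}{-105} = - \frac{1}{105} \approx -0.0095238$)
$u{\left(q \right)} = 2 q \left(73 + q\right)$
$f{\left(m,C \right)} = \frac{1}{-95 + m}$
$\frac{f{\left(Y,72 \right)} + u{\left(158 \right)}}{2015 + 43966} = \frac{\frac{1}{-95 - \frac{1}{105}} + 2 \cdot 158 \left(73 + 158\right)}{2015 + 43966} = \frac{\frac{1}{- \frac{9976}{105}} + 2 \cdot 158 \cdot 231}{45981} = \left(- \frac{105}{9976} + 72996\right) \frac{1}{45981} = \frac{728207991}{9976} \cdot \frac{1}{45981} = \frac{80911999}{50967384}$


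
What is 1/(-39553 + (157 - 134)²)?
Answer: -1/39024 ≈ -2.5625e-5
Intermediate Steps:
1/(-39553 + (157 - 134)²) = 1/(-39553 + 23²) = 1/(-39553 + 529) = 1/(-39024) = -1/39024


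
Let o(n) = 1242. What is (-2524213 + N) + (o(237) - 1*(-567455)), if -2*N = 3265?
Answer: -3914297/2 ≈ -1.9571e+6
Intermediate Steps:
N = -3265/2 (N = -1/2*3265 = -3265/2 ≈ -1632.5)
(-2524213 + N) + (o(237) - 1*(-567455)) = (-2524213 - 3265/2) + (1242 - 1*(-567455)) = -5051691/2 + (1242 + 567455) = -5051691/2 + 568697 = -3914297/2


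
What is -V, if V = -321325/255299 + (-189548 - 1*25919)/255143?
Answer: 19570333444/9305393251 ≈ 2.1031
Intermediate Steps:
V = -19570333444/9305393251 (V = -321325*1/255299 + (-189548 - 25919)*(1/255143) = -321325/255299 - 215467*1/255143 = -321325/255299 - 30781/36449 = -19570333444/9305393251 ≈ -2.1031)
-V = -1*(-19570333444/9305393251) = 19570333444/9305393251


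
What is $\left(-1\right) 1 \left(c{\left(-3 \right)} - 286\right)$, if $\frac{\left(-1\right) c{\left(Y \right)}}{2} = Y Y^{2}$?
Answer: $232$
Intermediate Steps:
$c{\left(Y \right)} = - 2 Y^{3}$ ($c{\left(Y \right)} = - 2 Y Y^{2} = - 2 Y^{3}$)
$\left(-1\right) 1 \left(c{\left(-3 \right)} - 286\right) = \left(-1\right) 1 \left(- 2 \left(-3\right)^{3} - 286\right) = - (\left(-2\right) \left(-27\right) - 286) = - (54 - 286) = \left(-1\right) \left(-232\right) = 232$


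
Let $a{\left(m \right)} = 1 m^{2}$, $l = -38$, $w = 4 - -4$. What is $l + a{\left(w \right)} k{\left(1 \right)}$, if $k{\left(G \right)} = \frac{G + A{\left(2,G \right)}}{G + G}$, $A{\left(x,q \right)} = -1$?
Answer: $-38$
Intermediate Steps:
$w = 8$ ($w = 4 + 4 = 8$)
$a{\left(m \right)} = m^{2}$
$k{\left(G \right)} = \frac{-1 + G}{2 G}$ ($k{\left(G \right)} = \frac{G - 1}{G + G} = \frac{-1 + G}{2 G}$)
$l + a{\left(w \right)} k{\left(1 \right)} = -38 + 8^{2} \frac{-1 + 1}{2 \cdot 1} = -38 + 64 \cdot \frac{1}{2} \cdot 1 \cdot 0 = -38 + 64 \cdot 0 = -38 + 0 = -38$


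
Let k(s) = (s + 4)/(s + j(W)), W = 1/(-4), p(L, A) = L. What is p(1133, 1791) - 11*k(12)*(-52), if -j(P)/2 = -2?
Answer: 1705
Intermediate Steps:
W = -¼ (W = 1*(-¼) = -¼ ≈ -0.25000)
j(P) = 4 (j(P) = -2*(-2) = 4)
k(s) = 1 (k(s) = (s + 4)/(s + 4) = (4 + s)/(4 + s) = 1)
p(1133, 1791) - 11*k(12)*(-52) = 1133 - 11*1*(-52) = 1133 - 11*(-52) = 1133 - 1*(-572) = 1133 + 572 = 1705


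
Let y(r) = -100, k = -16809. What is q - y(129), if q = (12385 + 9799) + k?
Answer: 5475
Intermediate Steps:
q = 5375 (q = (12385 + 9799) - 16809 = 22184 - 16809 = 5375)
q - y(129) = 5375 - 1*(-100) = 5375 + 100 = 5475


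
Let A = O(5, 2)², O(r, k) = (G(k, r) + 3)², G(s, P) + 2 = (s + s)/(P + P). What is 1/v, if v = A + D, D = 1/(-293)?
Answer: 183125/702868 ≈ 0.26054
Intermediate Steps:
D = -1/293 ≈ -0.0034130
G(s, P) = -2 + s/P (G(s, P) = -2 + (s + s)/(P + P) = -2 + (2*s)/((2*P)) = -2 + (2*s)*(1/(2*P)) = -2 + s/P)
O(r, k) = (1 + k/r)² (O(r, k) = ((-2 + k/r) + 3)² = (1 + k/r)²)
A = 2401/625 (A = ((2 + 5)²/5²)² = ((1/25)*7²)² = ((1/25)*49)² = (49/25)² = 2401/625 ≈ 3.8416)
v = 702868/183125 (v = 2401/625 - 1/293 = 702868/183125 ≈ 3.8382)
1/v = 1/(702868/183125) = 183125/702868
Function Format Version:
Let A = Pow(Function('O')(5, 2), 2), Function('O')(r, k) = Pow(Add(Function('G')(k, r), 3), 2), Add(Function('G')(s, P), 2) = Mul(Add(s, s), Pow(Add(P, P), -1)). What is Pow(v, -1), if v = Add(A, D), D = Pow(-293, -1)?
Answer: Rational(183125, 702868) ≈ 0.26054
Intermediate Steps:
D = Rational(-1, 293) ≈ -0.0034130
Function('G')(s, P) = Add(-2, Mul(s, Pow(P, -1))) (Function('G')(s, P) = Add(-2, Mul(Add(s, s), Pow(Add(P, P), -1))) = Add(-2, Mul(Mul(2, s), Pow(Mul(2, P), -1))) = Add(-2, Mul(Mul(2, s), Mul(Rational(1, 2), Pow(P, -1)))) = Add(-2, Mul(s, Pow(P, -1))))
Function('O')(r, k) = Pow(Add(1, Mul(k, Pow(r, -1))), 2) (Function('O')(r, k) = Pow(Add(Add(-2, Mul(k, Pow(r, -1))), 3), 2) = Pow(Add(1, Mul(k, Pow(r, -1))), 2))
A = Rational(2401, 625) (A = Pow(Mul(Pow(5, -2), Pow(Add(2, 5), 2)), 2) = Pow(Mul(Rational(1, 25), Pow(7, 2)), 2) = Pow(Mul(Rational(1, 25), 49), 2) = Pow(Rational(49, 25), 2) = Rational(2401, 625) ≈ 3.8416)
v = Rational(702868, 183125) (v = Add(Rational(2401, 625), Rational(-1, 293)) = Rational(702868, 183125) ≈ 3.8382)
Pow(v, -1) = Pow(Rational(702868, 183125), -1) = Rational(183125, 702868)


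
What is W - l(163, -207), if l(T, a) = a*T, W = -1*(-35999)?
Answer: 69740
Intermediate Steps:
W = 35999
l(T, a) = T*a
W - l(163, -207) = 35999 - 163*(-207) = 35999 - 1*(-33741) = 35999 + 33741 = 69740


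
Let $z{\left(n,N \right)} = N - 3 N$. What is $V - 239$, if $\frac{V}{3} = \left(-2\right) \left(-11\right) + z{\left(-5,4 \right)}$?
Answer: $-197$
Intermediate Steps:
$z{\left(n,N \right)} = - 2 N$
$V = 42$ ($V = 3 \left(\left(-2\right) \left(-11\right) - 8\right) = 3 \left(22 - 8\right) = 3 \cdot 14 = 42$)
$V - 239 = 42 - 239 = -197$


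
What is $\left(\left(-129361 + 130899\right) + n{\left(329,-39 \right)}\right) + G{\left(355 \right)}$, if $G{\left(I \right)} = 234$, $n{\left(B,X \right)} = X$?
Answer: $1733$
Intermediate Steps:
$\left(\left(-129361 + 130899\right) + n{\left(329,-39 \right)}\right) + G{\left(355 \right)} = \left(\left(-129361 + 130899\right) - 39\right) + 234 = \left(1538 - 39\right) + 234 = 1499 + 234 = 1733$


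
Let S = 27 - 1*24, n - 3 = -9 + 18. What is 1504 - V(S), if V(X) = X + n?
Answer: 1489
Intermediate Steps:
n = 12 (n = 3 + (-9 + 18) = 3 + 9 = 12)
S = 3 (S = 27 - 24 = 3)
V(X) = 12 + X (V(X) = X + 12 = 12 + X)
1504 - V(S) = 1504 - (12 + 3) = 1504 - 1*15 = 1504 - 15 = 1489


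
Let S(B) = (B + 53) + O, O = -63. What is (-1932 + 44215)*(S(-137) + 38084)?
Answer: 1604090171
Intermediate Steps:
S(B) = -10 + B (S(B) = (B + 53) - 63 = (53 + B) - 63 = -10 + B)
(-1932 + 44215)*(S(-137) + 38084) = (-1932 + 44215)*((-10 - 137) + 38084) = 42283*(-147 + 38084) = 42283*37937 = 1604090171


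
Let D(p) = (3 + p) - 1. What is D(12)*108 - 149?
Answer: 1363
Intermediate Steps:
D(p) = 2 + p
D(12)*108 - 149 = (2 + 12)*108 - 149 = 14*108 - 149 = 1512 - 149 = 1363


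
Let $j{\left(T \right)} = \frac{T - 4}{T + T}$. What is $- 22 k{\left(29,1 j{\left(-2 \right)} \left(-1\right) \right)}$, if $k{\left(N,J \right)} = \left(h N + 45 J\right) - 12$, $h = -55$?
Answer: $36839$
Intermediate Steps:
$j{\left(T \right)} = \frac{-4 + T}{2 T}$
$k{\left(N,J \right)} = -12 - 55 N + 45 J$ ($k{\left(N,J \right)} = \left(- 55 N + 45 J\right) - 12 = -12 - 55 N + 45 J$)
$- 22 k{\left(29,1 j{\left(-2 \right)} \left(-1\right) \right)} = - 22 \left(-12 - 1595 + 45 \cdot 1 \frac{-4 - 2}{2 \left(-2\right)} \left(-1\right)\right) = - 22 \left(-12 - 1595 + 45 \cdot 1 \cdot \frac{1}{2} \left(- \frac{1}{2}\right) \left(-6\right) \left(-1\right)\right) = - 22 \left(-12 - 1595 + 45 \cdot 1 \cdot \frac{3}{2} \left(-1\right)\right) = - 22 \left(-12 - 1595 + 45 \cdot \frac{3}{2} \left(-1\right)\right) = - 22 \left(-12 - 1595 + 45 \left(- \frac{3}{2}\right)\right) = - 22 \left(-12 - 1595 - \frac{135}{2}\right) = \left(-22\right) \left(- \frac{3349}{2}\right) = 36839$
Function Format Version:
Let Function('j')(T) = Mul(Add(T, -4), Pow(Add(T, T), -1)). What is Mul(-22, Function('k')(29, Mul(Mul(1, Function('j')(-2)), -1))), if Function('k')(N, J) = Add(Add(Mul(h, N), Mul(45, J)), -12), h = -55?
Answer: 36839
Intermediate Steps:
Function('j')(T) = Mul(Rational(1, 2), Pow(T, -1), Add(-4, T)) (Function('j')(T) = Mul(Add(-4, T), Pow(Mul(2, T), -1)) = Mul(Add(-4, T), Mul(Rational(1, 2), Pow(T, -1))) = Mul(Rational(1, 2), Pow(T, -1), Add(-4, T)))
Function('k')(N, J) = Add(-12, Mul(-55, N), Mul(45, J)) (Function('k')(N, J) = Add(Add(Mul(-55, N), Mul(45, J)), -12) = Add(-12, Mul(-55, N), Mul(45, J)))
Mul(-22, Function('k')(29, Mul(Mul(1, Function('j')(-2)), -1))) = Mul(-22, Add(-12, Mul(-55, 29), Mul(45, Mul(Mul(1, Mul(Rational(1, 2), Pow(-2, -1), Add(-4, -2))), -1)))) = Mul(-22, Add(-12, -1595, Mul(45, Mul(Mul(1, Mul(Rational(1, 2), Rational(-1, 2), -6)), -1)))) = Mul(-22, Add(-12, -1595, Mul(45, Mul(Mul(1, Rational(3, 2)), -1)))) = Mul(-22, Add(-12, -1595, Mul(45, Mul(Rational(3, 2), -1)))) = Mul(-22, Add(-12, -1595, Mul(45, Rational(-3, 2)))) = Mul(-22, Add(-12, -1595, Rational(-135, 2))) = Mul(-22, Rational(-3349, 2)) = 36839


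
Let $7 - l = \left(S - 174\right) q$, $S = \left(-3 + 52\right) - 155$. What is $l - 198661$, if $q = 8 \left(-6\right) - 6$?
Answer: $-213774$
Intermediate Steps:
$S = -106$ ($S = 49 - 155 = -106$)
$q = -54$ ($q = -48 - 6 = -54$)
$l = -15113$ ($l = 7 - \left(-106 - 174\right) \left(-54\right) = 7 - \left(-280\right) \left(-54\right) = 7 - 15120 = -15113$)
$l - 198661 = -15113 - 198661 = -213774$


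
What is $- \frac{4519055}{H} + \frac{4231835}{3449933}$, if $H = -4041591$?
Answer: $\frac{32693783222800}{13943218163403} \approx 2.3448$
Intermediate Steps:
$- \frac{4519055}{H} + \frac{4231835}{3449933} = - \frac{4519055}{-4041591} + \frac{4231835}{3449933} = \left(-4519055\right) \left(- \frac{1}{4041591}\right) + 4231835 \cdot \frac{1}{3449933} = \frac{4519055}{4041591} + \frac{4231835}{3449933} = \frac{32693783222800}{13943218163403}$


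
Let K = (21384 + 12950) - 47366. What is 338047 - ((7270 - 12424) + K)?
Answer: 356233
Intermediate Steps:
K = -13032 (K = 34334 - 47366 = -13032)
338047 - ((7270 - 12424) + K) = 338047 - ((7270 - 12424) - 13032) = 338047 - (-5154 - 13032) = 338047 - 1*(-18186) = 338047 + 18186 = 356233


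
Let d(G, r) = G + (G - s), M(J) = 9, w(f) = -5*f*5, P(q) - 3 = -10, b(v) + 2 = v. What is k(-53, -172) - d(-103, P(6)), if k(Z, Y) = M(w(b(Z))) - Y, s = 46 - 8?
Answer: 425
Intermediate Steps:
b(v) = -2 + v
P(q) = -7 (P(q) = 3 - 10 = -7)
s = 38
w(f) = -25*f
d(G, r) = -38 + 2*G (d(G, r) = G + (G - 1*38) = G + (G - 38) = G + (-38 + G) = -38 + 2*G)
k(Z, Y) = 9 - Y
k(-53, -172) - d(-103, P(6)) = (9 - 1*(-172)) - (-38 + 2*(-103)) = (9 + 172) - (-38 - 206) = 181 - 1*(-244) = 181 + 244 = 425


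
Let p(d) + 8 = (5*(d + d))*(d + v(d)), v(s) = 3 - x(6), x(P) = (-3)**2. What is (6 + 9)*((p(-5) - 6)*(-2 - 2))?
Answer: -32160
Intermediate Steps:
x(P) = 9
v(s) = -6 (v(s) = 3 - 1*9 = 3 - 9 = -6)
p(d) = -8 + 10*d*(-6 + d) (p(d) = -8 + (5*(d + d))*(d - 6) = -8 + (5*(2*d))*(-6 + d) = -8 + (10*d)*(-6 + d) = -8 + 10*d*(-6 + d))
(6 + 9)*((p(-5) - 6)*(-2 - 2)) = (6 + 9)*(((-8 - 60*(-5) + 10*(-5)**2) - 6)*(-2 - 2)) = 15*(((-8 + 300 + 10*25) - 6)*(-4)) = 15*(((-8 + 300 + 250) - 6)*(-4)) = 15*((542 - 6)*(-4)) = 15*(536*(-4)) = 15*(-2144) = -32160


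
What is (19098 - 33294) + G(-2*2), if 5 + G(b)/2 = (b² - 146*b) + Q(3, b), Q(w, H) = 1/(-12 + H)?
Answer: -104049/8 ≈ -13006.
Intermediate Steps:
G(b) = -10 - 292*b + 2*b² + 2/(-12 + b) (G(b) = -10 + 2*((b² - 146*b) + 1/(-12 + b)) = -10 + 2*(b² + 1/(-12 + b) - 146*b) = -10 + (-292*b + 2*b² + 2/(-12 + b)) = -10 - 292*b + 2*b² + 2/(-12 + b))
(19098 - 33294) + G(-2*2) = (19098 - 33294) + 2*(1 + (-12 - 2*2)*(-5 + (-2*2)² - (-292)*2))/(-12 - 2*2) = -14196 + 2*(1 + (-12 - 4)*(-5 + (-4)² - 146*(-4)))/(-12 - 4) = -14196 + 2*(1 - 16*(-5 + 16 + 584))/(-16) = -14196 + 2*(-1/16)*(1 - 16*595) = -14196 + 2*(-1/16)*(1 - 9520) = -14196 + 2*(-1/16)*(-9519) = -14196 + 9519/8 = -104049/8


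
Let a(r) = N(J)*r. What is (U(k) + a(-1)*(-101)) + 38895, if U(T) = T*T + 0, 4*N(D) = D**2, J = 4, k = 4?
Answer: 39315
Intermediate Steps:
N(D) = D**2/4
a(r) = 4*r (a(r) = ((1/4)*4**2)*r = ((1/4)*16)*r = 4*r)
U(T) = T**2 (U(T) = T**2 + 0 = T**2)
(U(k) + a(-1)*(-101)) + 38895 = (4**2 + (4*(-1))*(-101)) + 38895 = (16 - 4*(-101)) + 38895 = (16 + 404) + 38895 = 420 + 38895 = 39315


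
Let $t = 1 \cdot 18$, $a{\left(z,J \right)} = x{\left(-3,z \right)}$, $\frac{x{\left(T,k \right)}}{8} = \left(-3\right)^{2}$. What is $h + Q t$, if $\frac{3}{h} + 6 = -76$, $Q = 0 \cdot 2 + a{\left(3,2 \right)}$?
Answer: $\frac{106269}{82} \approx 1296.0$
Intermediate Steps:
$x{\left(T,k \right)} = 72$ ($x{\left(T,k \right)} = 8 \left(-3\right)^{2} = 8 \cdot 9 = 72$)
$a{\left(z,J \right)} = 72$
$Q = 72$ ($Q = 0 \cdot 2 + 72 = 0 + 72 = 72$)
$t = 18$
$h = - \frac{3}{82}$ ($h = \frac{3}{-6 - 76} = \frac{3}{-82} = 3 \left(- \frac{1}{82}\right) = - \frac{3}{82} \approx -0.036585$)
$h + Q t = - \frac{3}{82} + 72 \cdot 18 = - \frac{3}{82} + 1296 = \frac{106269}{82}$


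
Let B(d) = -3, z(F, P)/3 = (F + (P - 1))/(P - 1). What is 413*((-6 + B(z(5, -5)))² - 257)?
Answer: -72688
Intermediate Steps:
z(F, P) = 3*(-1 + F + P)/(-1 + P) (z(F, P) = 3*((F + (P - 1))/(P - 1)) = 3*((F + (-1 + P))/(-1 + P)) = 3*((-1 + F + P)/(-1 + P)) = 3*(-1 + F + P)/(-1 + P))
413*((-6 + B(z(5, -5)))² - 257) = 413*((-6 - 3)² - 257) = 413*((-9)² - 257) = 413*(81 - 257) = 413*(-176) = -72688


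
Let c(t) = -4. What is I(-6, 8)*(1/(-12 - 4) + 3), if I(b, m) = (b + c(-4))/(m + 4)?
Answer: -235/96 ≈ -2.4479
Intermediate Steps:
I(b, m) = (-4 + b)/(4 + m) (I(b, m) = (b - 4)/(m + 4) = (-4 + b)/(4 + m))
I(-6, 8)*(1/(-12 - 4) + 3) = ((-4 - 6)/(4 + 8))*(1/(-12 - 4) + 3) = (-10/12)*(1/(-16) + 3) = ((1/12)*(-10))*(-1/16 + 3) = -⅚*47/16 = -235/96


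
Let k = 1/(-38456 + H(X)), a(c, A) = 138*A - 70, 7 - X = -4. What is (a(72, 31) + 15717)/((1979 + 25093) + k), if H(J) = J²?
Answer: 763824875/1037805119 ≈ 0.73600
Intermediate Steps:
X = 11 (X = 7 - 1*(-4) = 7 + 4 = 11)
a(c, A) = -70 + 138*A
k = -1/38335 (k = 1/(-38456 + 11²) = 1/(-38456 + 121) = 1/(-38335) = -1/38335 ≈ -2.6086e-5)
(a(72, 31) + 15717)/((1979 + 25093) + k) = ((-70 + 138*31) + 15717)/((1979 + 25093) - 1/38335) = ((-70 + 4278) + 15717)/(27072 - 1/38335) = (4208 + 15717)/(1037805119/38335) = 19925*(38335/1037805119) = 763824875/1037805119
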